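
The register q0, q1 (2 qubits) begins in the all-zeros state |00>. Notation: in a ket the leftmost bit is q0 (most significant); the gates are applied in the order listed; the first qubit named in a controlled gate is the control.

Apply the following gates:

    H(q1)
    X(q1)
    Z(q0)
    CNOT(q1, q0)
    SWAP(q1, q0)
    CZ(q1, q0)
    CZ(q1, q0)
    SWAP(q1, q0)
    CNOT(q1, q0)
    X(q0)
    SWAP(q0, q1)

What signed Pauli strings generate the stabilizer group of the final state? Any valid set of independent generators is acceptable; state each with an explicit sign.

The stabilizer group can be generated by +XI, -IZ, among other valid generating sets. Key observation: steps 4-9 multiply out to the identity, so the circuit reduces to the remaining gates.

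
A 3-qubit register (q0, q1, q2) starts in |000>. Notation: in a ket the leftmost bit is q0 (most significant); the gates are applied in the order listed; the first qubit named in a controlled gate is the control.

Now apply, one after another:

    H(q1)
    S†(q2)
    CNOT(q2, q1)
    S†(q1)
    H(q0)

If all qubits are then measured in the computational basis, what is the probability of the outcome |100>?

A full measurement returns |100> with probability 1/4.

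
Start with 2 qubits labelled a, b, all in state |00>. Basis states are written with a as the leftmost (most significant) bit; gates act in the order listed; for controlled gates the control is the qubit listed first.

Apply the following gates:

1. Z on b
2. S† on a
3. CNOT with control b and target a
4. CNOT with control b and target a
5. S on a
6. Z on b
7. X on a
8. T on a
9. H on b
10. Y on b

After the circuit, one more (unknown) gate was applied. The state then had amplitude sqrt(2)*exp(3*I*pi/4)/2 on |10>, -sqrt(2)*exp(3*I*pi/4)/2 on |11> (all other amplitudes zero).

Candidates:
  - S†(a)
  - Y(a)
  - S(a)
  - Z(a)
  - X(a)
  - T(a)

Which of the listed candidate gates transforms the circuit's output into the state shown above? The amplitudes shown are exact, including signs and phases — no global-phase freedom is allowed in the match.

The applied gate was Z(a). Key observation: gates 1-6 undo each other exactly, leaving only the rest of the circuit to track.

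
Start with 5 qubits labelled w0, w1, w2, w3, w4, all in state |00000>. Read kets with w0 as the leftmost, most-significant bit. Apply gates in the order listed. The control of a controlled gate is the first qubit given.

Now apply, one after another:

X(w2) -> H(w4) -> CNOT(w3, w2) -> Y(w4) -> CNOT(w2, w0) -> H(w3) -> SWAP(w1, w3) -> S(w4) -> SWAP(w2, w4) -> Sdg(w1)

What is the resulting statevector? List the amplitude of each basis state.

The resulting statevector has amplitude -I/2 on |10001>, -1/2 on |10101>, -1/2 on |11001>, I/2 on |11101>, and 0 on every other basis state.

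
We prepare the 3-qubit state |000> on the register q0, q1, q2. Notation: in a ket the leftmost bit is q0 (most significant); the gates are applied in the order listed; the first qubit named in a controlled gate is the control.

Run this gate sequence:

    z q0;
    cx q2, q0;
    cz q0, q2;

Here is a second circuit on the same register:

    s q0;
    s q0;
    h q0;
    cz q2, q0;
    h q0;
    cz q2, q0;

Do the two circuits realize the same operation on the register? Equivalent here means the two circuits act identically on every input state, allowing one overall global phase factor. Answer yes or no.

Yes, they are equivalent — the unitaries differ by at most a global phase.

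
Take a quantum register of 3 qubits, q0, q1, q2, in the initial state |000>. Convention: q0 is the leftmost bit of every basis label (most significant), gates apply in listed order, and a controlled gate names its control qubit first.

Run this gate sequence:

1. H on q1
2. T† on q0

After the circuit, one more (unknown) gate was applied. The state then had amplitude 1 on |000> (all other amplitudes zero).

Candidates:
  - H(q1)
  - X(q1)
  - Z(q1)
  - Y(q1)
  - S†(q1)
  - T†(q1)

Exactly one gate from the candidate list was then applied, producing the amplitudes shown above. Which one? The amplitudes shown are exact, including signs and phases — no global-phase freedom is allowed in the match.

The unique candidate consistent with the amplitudes is H(q1).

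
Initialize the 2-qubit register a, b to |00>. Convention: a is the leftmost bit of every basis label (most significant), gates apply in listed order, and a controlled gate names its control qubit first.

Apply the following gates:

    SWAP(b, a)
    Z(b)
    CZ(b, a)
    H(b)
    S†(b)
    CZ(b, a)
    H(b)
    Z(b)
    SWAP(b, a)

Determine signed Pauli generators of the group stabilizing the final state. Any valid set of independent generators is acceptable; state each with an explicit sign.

One valid set of independent stabilizer generators is -YI, +IZ (any independent generating set of the same group is equally correct).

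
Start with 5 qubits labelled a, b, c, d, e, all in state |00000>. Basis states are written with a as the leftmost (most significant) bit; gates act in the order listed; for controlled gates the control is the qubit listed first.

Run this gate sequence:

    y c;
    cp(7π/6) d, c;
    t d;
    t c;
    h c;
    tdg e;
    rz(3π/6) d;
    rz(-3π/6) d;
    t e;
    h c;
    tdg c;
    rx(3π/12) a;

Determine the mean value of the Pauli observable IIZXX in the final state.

In the final state, IIZXX has expectation 0. Key observation: gates 4-11 undo each other exactly, leaving only the rest of the circuit to track.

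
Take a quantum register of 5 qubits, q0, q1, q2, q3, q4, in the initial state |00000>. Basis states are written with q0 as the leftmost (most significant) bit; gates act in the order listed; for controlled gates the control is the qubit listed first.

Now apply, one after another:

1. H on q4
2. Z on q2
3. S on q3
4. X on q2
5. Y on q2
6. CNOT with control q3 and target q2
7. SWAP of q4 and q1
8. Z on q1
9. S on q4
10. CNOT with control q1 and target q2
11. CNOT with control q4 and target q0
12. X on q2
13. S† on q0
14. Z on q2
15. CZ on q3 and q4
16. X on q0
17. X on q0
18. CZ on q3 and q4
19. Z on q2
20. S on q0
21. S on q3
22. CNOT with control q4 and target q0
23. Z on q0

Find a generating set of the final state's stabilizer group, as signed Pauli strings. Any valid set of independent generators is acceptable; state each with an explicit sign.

The final state is stabilized by the group generated by -IXXII, +ZIIII, -IZZII, +IIIZI, +IIIIZ; other independent generating sets are equally valid.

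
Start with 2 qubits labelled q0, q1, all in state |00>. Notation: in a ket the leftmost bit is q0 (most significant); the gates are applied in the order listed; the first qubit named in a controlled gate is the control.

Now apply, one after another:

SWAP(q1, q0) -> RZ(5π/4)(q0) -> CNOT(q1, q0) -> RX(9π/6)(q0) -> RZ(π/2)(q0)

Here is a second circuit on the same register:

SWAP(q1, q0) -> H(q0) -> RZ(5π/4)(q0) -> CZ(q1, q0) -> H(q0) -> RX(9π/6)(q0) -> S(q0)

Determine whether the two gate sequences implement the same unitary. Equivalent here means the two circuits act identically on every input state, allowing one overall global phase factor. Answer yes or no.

No — the two circuits implement different unitaries, even allowing a global phase.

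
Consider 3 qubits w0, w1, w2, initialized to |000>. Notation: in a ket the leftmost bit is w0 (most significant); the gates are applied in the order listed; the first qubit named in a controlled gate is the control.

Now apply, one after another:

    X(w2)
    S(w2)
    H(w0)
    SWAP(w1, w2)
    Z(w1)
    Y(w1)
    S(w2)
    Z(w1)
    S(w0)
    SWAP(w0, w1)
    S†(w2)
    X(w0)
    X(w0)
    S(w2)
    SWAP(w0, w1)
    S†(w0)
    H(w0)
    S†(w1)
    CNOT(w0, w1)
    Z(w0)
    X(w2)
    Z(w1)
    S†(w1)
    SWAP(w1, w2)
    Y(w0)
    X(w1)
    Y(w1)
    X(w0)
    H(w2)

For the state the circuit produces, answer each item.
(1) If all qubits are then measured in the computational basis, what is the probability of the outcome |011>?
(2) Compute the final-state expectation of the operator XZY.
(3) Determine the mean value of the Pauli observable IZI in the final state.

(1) A full measurement returns |011> with probability 1/2. Key observation: steps 9-16 multiply out to the identity, so the circuit reduces to the remaining gates.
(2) The observable XZY averages to 0.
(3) The expectation value of IZI is -1.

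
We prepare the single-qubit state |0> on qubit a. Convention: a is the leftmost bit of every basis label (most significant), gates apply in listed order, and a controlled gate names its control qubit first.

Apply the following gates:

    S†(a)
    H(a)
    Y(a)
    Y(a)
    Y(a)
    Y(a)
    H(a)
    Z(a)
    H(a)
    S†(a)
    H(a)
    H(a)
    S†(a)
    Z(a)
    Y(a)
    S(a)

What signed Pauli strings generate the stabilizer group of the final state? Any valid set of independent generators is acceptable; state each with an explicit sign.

One valid set of independent stabilizer generators is -Y (any independent generating set of the same group is equally correct). Key observation: gates 2-7 undo each other exactly, leaving only the rest of the circuit to track.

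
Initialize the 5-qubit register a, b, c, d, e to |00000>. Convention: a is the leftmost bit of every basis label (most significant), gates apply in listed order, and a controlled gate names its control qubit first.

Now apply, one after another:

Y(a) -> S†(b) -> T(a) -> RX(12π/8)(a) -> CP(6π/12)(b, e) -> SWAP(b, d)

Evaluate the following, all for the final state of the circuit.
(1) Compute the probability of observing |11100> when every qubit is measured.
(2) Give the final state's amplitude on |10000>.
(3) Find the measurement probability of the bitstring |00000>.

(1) The probability of measuring |11100> is 0.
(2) |10000> carries amplitude -sqrt(2)*exp(3*I*pi/4)/2 in the final state.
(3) The probability of measuring |00000> is 1/2.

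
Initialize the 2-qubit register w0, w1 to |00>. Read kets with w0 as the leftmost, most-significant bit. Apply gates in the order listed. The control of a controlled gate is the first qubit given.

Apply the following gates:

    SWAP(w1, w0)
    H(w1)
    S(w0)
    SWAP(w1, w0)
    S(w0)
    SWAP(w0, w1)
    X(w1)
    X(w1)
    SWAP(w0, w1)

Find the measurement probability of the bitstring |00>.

A full measurement returns |00> with probability 1/2.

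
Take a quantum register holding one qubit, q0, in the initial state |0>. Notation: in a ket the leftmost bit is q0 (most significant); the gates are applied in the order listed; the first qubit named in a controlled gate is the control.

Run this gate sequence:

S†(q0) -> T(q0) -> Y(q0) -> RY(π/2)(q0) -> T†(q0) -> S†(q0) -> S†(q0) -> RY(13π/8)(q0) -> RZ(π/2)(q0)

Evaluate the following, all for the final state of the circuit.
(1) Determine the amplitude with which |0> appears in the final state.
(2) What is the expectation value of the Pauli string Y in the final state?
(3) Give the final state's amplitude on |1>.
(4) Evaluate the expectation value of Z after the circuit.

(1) The final state's coefficient on |0> equals sqrt(2)*sin(3*pi/16)/2 + sqrt(2)*I*exp(-I*pi/4)*cos(3*pi/16)/2.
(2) In the final state, Y has expectation sqrt(4 - 2*sqrt(2))/4.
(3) |1> carries amplitude sqrt(2)*(-exp(3*I*pi/4)*sin(3*pi/16) + I*cos(3*pi/16))/2 in the final state.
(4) In the final state, Z has expectation sqrt(2*sqrt(2) + 4)/4.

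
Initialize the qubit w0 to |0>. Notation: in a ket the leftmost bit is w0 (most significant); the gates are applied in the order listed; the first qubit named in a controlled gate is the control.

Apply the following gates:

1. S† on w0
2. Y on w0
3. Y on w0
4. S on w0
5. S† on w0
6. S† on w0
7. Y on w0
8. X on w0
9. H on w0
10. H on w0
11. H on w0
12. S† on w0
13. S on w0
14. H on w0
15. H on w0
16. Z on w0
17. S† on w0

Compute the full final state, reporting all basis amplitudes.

The final amplitudes are sqrt(2)*I/2 on |0>, -sqrt(2)/2 on |1>.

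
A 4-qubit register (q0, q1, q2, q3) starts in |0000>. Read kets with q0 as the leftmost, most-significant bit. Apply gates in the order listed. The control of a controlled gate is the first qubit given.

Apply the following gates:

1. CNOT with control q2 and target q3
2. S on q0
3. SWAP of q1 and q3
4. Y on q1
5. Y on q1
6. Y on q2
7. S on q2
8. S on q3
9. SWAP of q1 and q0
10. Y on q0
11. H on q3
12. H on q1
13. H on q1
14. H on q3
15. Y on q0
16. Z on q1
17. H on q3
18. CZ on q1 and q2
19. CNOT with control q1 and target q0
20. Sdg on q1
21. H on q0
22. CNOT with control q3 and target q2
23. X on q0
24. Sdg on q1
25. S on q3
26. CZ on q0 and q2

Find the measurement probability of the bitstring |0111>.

Outcome |0111> occurs with probability 0. Key observation: gates 10-15 undo each other exactly, leaving only the rest of the circuit to track.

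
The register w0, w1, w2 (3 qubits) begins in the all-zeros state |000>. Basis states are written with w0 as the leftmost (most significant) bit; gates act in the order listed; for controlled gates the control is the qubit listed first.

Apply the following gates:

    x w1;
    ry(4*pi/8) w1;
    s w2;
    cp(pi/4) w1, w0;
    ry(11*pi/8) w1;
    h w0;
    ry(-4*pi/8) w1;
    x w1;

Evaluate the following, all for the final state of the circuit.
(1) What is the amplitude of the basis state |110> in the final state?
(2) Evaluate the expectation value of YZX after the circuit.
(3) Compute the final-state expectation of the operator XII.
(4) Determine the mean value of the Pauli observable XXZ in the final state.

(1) The final state's coefficient on |110> equals -sqrt(2)*sin(5*pi/16)/2.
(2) The observable YZX averages to 0.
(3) The expectation value of XII is 1.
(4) In the final state, XXZ has expectation sqrt(sqrt(2) + 2)/2.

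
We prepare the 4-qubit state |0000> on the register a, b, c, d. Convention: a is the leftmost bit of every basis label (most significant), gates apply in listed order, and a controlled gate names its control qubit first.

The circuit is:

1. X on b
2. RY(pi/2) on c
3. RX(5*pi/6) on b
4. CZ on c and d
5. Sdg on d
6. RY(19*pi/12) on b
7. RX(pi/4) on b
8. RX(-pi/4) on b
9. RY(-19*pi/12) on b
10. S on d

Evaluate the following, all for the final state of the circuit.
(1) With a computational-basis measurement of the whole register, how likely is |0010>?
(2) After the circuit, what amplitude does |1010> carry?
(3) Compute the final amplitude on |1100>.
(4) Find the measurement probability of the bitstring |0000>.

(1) The probability of measuring |0010> is sqrt(3)/8 + 1/4.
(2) |1010> carries amplitude 0 in the final state.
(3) The amplitude on |1100> is 0.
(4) A full measurement returns |0000> with probability sqrt(3)/8 + 1/4.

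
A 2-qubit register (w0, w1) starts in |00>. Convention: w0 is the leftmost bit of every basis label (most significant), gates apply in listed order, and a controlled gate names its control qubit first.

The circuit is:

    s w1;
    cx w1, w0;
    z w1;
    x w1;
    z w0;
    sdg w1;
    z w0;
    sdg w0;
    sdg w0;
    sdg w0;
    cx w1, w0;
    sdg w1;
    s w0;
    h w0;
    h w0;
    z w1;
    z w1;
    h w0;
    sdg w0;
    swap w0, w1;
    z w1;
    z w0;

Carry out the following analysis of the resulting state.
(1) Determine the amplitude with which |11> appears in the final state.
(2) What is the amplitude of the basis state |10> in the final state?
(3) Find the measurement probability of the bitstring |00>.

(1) |11> carries amplitude sqrt(2)/2 in the final state.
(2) The final state's coefficient on |10> equals sqrt(2)*I/2.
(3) The probability of measuring |00> is 0.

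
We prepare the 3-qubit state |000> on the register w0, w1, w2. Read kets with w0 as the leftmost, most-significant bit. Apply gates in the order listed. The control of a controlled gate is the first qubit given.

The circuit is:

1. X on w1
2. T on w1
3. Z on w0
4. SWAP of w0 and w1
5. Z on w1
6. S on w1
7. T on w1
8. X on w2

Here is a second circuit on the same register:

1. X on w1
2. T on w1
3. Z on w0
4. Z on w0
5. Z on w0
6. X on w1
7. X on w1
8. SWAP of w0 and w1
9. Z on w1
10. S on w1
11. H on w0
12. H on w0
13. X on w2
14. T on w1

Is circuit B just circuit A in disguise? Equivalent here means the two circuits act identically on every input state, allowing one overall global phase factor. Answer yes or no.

Yes, they are equivalent — the unitaries differ by at most a global phase.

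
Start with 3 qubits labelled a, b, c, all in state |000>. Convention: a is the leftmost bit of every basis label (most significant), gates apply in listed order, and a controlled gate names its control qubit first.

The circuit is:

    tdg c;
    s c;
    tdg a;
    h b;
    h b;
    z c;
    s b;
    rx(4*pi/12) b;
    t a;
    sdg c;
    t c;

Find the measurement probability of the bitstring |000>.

Outcome |000> occurs with probability 3/4.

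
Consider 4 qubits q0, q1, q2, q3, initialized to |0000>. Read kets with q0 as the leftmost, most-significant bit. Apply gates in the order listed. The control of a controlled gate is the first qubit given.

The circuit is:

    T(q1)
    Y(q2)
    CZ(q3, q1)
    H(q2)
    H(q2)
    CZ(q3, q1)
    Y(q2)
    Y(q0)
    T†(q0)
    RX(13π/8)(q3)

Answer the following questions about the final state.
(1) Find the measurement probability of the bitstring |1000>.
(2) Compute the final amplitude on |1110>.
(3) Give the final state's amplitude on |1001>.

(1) A full measurement returns |1000> with probability cos(3*pi/16)**2. Key observation: gates 2-7 undo each other exactly, leaving only the rest of the circuit to track.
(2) |1110> carries amplitude 0 in the final state.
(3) |1001> carries amplitude -exp(3*I*pi/4)*sin(3*pi/16) in the final state.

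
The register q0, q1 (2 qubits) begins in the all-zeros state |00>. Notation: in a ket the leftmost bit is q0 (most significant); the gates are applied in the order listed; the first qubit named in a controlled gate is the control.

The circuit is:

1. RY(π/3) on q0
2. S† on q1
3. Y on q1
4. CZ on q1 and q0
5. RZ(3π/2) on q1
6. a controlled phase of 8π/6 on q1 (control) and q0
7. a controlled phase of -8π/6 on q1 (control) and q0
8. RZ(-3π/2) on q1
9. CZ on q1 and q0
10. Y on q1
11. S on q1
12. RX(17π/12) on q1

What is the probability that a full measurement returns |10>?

A full measurement returns |10> with probability -sqrt(6)/32 + sqrt(2)/32 + 1/8.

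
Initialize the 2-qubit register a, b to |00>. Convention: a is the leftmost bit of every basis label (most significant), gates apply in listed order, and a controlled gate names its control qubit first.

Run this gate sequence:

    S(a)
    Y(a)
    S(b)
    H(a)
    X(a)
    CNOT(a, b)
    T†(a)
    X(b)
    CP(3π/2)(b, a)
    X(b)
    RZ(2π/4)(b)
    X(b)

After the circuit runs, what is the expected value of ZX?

The observable ZX averages to 0.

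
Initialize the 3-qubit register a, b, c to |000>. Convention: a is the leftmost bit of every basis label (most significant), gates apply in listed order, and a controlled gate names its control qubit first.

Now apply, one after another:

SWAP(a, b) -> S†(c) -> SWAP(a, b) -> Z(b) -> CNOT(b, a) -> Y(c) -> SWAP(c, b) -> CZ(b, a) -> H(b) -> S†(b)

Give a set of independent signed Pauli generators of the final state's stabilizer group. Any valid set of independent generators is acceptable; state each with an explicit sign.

The stabilizer group can be generated by +IYI, +ZII, +IIZ, among other valid generating sets.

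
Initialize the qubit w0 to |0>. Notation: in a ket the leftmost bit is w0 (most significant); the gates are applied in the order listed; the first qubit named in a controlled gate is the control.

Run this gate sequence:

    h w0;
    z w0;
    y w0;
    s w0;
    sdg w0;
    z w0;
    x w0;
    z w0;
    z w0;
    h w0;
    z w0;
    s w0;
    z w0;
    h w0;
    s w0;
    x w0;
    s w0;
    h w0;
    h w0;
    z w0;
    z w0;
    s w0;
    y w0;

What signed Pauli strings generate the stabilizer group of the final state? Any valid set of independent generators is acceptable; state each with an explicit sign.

The final state is stabilized by the group generated by -Y; other independent generating sets are equally valid.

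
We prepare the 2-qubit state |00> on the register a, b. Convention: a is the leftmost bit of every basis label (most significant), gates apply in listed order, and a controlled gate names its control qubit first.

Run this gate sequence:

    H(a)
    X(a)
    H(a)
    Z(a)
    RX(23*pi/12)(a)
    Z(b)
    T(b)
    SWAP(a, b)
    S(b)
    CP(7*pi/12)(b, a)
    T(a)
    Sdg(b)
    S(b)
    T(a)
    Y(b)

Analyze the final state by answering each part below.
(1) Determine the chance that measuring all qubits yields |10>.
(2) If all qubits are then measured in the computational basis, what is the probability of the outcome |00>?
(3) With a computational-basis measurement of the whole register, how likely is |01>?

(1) The probability of measuring |10> is 0. Key observation: gates 1-4 undo each other exactly, leaving only the rest of the circuit to track.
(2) A full measurement returns |00> with probability -sqrt(6)/8 - sqrt(2)/8 + 1/2.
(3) Outcome |01> occurs with probability sqrt(2)/8 + sqrt(6)/8 + 1/2.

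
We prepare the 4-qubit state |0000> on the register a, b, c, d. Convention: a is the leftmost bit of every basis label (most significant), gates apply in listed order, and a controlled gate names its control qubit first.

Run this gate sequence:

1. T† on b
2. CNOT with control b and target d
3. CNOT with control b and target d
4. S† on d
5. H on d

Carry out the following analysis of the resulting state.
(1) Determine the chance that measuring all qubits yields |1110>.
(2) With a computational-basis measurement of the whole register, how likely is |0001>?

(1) Outcome |1110> occurs with probability 0. Key observation: steps 2-3 multiply out to the identity, so the circuit reduces to the remaining gates.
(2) A full measurement returns |0001> with probability 1/2.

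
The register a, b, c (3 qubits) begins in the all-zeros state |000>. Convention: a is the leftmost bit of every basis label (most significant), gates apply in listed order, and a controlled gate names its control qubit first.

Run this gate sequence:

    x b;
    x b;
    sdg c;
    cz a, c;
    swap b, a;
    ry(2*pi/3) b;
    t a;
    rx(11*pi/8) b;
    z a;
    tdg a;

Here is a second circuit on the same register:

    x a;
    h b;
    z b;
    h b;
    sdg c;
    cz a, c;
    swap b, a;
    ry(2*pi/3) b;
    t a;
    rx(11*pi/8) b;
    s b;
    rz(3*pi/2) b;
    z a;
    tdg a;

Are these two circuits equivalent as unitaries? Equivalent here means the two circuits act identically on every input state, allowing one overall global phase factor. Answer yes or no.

No, they are not equivalent — no single phase factor reconciles the two unitaries.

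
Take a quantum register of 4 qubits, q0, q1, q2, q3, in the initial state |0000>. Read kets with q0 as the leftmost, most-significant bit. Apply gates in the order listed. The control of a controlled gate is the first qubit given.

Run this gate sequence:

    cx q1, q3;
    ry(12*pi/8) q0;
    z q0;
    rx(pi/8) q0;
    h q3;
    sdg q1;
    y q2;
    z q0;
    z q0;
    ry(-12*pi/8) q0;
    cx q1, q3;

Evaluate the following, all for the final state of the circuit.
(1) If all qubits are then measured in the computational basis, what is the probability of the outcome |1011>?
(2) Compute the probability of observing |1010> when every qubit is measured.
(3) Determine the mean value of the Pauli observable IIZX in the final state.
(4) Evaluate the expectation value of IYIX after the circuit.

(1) The probability of measuring |1011> is 1/2.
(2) Outcome |1010> occurs with probability 1/2.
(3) The expectation value of IIZX is -1.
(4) The observable IYIX averages to 0.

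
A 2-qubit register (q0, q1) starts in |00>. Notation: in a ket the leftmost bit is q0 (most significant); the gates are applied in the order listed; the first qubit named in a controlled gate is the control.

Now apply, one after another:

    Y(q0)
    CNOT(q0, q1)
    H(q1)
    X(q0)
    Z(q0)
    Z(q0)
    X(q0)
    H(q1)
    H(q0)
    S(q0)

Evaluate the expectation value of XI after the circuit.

The expectation value of XI is 0. Key observation: the block from step 3 through step 8 cancels to the identity and can be dropped.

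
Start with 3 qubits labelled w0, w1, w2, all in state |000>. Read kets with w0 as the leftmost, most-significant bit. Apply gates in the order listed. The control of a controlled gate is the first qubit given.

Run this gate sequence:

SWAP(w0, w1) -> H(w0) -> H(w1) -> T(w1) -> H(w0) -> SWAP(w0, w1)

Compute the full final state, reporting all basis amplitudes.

After the circuit, the state carries amplitude sqrt(2)/2 on |000>, sqrt(2)*exp(I*pi/4)/2 on |100>, and 0 on every other basis state.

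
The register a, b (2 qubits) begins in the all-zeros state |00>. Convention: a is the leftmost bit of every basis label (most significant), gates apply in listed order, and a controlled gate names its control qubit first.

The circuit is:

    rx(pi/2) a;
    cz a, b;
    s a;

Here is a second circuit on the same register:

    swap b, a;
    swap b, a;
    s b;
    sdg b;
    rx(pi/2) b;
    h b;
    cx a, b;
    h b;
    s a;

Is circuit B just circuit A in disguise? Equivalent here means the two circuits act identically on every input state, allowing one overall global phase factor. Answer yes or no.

No — the two circuits implement different unitaries, even allowing a global phase.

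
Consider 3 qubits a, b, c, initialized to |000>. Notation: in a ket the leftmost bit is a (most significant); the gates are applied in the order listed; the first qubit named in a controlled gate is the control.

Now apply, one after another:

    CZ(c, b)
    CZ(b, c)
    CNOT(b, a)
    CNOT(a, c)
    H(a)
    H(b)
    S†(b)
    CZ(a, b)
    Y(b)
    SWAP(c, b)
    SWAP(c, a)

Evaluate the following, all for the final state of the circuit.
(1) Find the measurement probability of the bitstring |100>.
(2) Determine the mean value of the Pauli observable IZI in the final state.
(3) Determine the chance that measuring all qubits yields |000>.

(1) Outcome |100> occurs with probability 1/4.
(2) In the final state, IZI has expectation 1.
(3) A full measurement returns |000> with probability 1/4.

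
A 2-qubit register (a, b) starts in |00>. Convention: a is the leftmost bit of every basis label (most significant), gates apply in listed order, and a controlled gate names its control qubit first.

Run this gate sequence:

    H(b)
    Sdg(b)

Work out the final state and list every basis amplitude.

The final amplitudes are sqrt(2)/2 on |00>, -sqrt(2)*I/2 on |01>, 0 on |10>, 0 on |11>.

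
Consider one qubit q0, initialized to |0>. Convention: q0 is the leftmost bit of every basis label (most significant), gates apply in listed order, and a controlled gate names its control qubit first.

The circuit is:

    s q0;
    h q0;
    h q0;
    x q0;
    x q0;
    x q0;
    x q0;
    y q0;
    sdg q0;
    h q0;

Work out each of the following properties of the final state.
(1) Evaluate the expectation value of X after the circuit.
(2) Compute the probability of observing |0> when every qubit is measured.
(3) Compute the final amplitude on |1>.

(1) The expectation value of X is -1. Key observation: steps 5-6 multiply out to the identity, so the circuit reduces to the remaining gates.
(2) A full measurement returns |0> with probability 1/2.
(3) The amplitude on |1> is -sqrt(2)/2.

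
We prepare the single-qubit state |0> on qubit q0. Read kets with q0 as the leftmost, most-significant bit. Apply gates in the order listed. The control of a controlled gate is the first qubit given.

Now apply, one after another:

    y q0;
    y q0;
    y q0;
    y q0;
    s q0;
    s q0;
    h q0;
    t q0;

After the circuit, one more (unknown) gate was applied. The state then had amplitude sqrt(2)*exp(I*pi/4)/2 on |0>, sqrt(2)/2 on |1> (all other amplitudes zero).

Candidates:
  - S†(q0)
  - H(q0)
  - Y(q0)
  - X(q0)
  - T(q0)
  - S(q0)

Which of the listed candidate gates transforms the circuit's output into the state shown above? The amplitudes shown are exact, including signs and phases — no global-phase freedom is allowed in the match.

It was X(q0) that produced the state shown.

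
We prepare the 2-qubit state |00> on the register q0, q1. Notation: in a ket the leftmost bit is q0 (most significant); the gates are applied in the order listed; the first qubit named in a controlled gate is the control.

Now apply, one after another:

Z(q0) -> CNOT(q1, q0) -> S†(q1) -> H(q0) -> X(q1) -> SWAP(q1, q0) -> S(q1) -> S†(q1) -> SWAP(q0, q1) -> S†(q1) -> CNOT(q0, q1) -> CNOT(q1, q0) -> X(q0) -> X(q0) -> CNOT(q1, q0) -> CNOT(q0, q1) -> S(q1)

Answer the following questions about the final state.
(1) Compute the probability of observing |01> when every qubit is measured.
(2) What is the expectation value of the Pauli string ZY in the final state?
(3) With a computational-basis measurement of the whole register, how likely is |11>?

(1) The probability of measuring |01> is 1/2.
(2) The observable ZY averages to 0.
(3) A full measurement returns |11> with probability 1/2.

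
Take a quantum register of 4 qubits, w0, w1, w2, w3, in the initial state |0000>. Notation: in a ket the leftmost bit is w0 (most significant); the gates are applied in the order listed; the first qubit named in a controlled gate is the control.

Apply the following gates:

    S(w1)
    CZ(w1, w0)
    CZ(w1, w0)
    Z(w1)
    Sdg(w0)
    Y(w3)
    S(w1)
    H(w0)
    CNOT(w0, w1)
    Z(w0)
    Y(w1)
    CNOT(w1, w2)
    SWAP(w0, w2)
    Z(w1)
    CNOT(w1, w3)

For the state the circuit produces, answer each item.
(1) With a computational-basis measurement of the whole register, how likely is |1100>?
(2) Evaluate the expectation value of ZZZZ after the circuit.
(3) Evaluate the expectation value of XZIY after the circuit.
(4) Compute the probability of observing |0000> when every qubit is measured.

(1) A full measurement returns |1100> with probability 1/2. Key observation: the block from step 2 through step 3 cancels to the identity and can be dropped.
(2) The observable ZZZZ averages to 1.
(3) The observable XZIY averages to 0.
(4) The probability of measuring |0000> is 0.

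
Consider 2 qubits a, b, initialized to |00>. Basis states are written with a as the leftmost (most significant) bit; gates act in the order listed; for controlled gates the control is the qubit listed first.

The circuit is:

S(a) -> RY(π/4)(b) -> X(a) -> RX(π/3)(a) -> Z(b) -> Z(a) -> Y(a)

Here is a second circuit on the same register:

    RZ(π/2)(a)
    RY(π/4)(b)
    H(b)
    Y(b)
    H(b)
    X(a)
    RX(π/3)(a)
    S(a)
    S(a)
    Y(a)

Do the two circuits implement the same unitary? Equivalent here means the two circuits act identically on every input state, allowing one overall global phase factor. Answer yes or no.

No: there is an input state on which the two circuits produce genuinely different outputs (not merely differing by a phase).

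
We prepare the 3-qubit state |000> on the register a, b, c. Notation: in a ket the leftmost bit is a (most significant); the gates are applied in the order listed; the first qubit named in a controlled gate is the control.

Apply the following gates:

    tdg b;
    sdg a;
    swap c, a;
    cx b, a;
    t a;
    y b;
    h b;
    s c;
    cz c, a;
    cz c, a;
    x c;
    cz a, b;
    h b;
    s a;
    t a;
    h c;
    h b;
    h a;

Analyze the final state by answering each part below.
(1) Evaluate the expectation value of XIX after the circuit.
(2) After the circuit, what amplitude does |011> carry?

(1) The expectation value of XIX is -1. Key observation: steps 9-10 multiply out to the identity, so the circuit reduces to the remaining gates.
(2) The final state's coefficient on |011> equals sqrt(2)*I/4.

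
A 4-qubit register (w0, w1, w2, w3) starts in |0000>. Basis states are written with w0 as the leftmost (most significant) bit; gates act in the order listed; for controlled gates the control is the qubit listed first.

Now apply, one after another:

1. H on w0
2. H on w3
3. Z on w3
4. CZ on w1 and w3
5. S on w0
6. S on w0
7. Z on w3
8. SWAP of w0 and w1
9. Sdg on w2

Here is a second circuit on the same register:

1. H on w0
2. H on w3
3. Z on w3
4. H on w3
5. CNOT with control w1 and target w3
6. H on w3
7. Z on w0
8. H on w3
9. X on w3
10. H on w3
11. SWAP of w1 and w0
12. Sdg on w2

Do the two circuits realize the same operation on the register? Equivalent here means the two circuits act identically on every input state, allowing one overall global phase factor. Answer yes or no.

Yes: on every input state the two circuits agree up to one overall phase factor.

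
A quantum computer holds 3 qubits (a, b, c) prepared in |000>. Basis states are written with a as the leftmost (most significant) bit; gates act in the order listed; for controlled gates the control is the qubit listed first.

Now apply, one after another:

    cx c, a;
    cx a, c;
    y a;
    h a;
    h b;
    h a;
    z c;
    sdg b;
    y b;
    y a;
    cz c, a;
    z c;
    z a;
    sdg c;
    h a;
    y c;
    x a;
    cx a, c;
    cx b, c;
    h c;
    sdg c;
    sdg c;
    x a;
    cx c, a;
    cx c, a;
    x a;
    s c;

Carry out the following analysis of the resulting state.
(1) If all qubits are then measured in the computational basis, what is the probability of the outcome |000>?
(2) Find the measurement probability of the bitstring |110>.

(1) Outcome |000> occurs with probability 1/8. Key observation: the block from step 22 through step 27 cancels to the identity and can be dropped.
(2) The probability of measuring |110> is 1/8.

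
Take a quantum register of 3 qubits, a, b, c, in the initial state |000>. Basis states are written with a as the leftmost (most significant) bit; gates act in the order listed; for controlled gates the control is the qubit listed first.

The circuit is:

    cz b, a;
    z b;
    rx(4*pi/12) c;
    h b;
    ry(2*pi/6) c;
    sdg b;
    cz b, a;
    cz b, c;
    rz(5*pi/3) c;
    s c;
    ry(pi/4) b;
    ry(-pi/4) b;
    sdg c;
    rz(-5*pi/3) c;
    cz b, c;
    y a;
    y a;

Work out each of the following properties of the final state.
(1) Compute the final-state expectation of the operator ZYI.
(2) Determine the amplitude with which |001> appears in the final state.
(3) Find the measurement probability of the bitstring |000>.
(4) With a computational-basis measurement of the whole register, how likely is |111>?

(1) The expectation value of ZYI is -1. Key observation: steps 8-15 multiply out to the identity, so the circuit reduces to the remaining gates.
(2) The final state's coefficient on |001> equals sqrt(6)*(1 - I)/8.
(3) The probability of measuring |000> is 5/16.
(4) The probability of measuring |111> is 0.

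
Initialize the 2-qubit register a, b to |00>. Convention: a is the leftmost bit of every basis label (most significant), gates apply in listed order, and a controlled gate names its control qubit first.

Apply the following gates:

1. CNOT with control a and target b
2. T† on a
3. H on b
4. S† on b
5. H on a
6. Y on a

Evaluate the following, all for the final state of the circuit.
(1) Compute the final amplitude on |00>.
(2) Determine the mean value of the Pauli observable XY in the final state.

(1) |00> carries amplitude -I/2 in the final state.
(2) The observable XY averages to 1.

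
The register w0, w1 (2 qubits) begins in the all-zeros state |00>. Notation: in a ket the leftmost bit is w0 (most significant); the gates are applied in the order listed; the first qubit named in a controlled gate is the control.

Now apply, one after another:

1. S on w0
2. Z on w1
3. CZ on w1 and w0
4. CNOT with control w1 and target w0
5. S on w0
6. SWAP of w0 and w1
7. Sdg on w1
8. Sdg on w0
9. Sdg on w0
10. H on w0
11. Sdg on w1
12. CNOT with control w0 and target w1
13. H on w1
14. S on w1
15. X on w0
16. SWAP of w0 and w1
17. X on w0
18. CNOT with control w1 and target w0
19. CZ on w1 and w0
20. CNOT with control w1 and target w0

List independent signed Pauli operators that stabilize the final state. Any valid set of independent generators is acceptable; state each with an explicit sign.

The final state is stabilized by the group generated by +YI, +IX; other independent generating sets are equally valid.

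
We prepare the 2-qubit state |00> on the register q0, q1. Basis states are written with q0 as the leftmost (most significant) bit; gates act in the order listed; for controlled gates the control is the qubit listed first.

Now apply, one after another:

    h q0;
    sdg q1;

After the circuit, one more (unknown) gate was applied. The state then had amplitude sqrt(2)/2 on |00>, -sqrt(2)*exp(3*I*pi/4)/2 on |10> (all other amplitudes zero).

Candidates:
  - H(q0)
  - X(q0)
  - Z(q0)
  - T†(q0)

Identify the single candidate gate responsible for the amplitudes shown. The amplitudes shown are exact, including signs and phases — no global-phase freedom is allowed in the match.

The applied gate was T†(q0).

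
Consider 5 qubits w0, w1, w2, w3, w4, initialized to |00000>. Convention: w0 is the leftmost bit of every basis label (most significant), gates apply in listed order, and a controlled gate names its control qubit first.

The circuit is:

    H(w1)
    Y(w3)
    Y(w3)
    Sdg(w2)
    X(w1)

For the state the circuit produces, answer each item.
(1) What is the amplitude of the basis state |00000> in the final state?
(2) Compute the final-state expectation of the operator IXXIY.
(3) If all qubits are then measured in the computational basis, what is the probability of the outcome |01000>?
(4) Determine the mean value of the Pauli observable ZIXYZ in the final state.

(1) |00000> carries amplitude sqrt(2)/2 in the final state.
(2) The observable IXXIY averages to 0.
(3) The probability of measuring |01000> is 1/2.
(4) In the final state, ZIXYZ has expectation 0.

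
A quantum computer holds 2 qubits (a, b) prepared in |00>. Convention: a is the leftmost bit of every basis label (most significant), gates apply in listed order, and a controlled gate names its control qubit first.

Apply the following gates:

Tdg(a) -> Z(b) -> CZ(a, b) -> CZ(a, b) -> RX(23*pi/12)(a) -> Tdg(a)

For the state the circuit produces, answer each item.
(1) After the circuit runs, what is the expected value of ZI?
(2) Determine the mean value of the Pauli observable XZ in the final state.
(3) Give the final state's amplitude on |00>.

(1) The expectation value of ZI is sqrt(2)/4 + sqrt(6)/4. Key observation: the block from step 3 through step 4 cancels to the identity and can be dropped.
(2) The observable XZ averages to -1/4 + sqrt(3)/4.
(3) |00> carries amplitude -sqrt(3*sqrt(2) + 6)/4 - sqrt(2 - sqrt(2))/4 in the final state.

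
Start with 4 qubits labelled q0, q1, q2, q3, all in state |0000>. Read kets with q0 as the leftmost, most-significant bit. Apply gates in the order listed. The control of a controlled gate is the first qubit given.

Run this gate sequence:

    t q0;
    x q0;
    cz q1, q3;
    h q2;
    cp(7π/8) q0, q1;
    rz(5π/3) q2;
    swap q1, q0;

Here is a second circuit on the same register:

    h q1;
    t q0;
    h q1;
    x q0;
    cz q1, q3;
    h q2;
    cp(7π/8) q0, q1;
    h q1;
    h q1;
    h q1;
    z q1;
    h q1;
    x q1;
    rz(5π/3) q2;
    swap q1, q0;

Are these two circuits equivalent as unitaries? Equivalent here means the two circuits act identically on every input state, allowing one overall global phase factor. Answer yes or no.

Yes: on every input state the two circuits agree up to one overall phase factor.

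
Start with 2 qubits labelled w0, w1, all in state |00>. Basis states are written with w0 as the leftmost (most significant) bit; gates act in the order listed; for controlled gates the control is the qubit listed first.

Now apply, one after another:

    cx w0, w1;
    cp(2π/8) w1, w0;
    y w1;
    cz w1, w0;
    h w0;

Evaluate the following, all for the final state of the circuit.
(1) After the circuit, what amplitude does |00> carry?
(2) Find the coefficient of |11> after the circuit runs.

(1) The amplitude on |00> is 0.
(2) The final state's coefficient on |11> equals sqrt(2)*I/2.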